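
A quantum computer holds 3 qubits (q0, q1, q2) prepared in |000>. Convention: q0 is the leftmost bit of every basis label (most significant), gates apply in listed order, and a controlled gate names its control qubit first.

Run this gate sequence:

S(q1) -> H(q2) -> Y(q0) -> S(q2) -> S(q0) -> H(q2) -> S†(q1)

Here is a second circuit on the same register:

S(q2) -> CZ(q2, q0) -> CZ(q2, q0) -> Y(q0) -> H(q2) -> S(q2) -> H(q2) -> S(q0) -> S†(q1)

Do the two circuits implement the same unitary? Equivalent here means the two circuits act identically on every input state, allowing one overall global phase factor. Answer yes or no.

No, they are not equivalent — no single phase factor reconciles the two unitaries.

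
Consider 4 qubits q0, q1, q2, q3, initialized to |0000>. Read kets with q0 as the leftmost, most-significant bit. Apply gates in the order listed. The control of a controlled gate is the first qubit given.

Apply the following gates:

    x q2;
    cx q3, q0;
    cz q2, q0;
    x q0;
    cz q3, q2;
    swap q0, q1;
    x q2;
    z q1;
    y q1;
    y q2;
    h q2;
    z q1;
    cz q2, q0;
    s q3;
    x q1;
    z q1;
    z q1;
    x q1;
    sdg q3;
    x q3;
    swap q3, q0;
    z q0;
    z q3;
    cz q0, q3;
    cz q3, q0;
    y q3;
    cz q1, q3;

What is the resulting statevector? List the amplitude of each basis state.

The resulting statevector has amplitude sqrt(2)*I/2 on |1001>, -sqrt(2)*I/2 on |1011>, and 0 on every other basis state. Key observation: gates 15-18 undo each other exactly, leaving only the rest of the circuit to track.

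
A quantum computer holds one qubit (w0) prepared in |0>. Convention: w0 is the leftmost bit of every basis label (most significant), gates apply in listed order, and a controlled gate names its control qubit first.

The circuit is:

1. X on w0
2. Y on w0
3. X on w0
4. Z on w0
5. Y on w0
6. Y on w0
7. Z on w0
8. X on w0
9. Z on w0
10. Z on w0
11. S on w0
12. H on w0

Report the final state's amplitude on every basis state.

The final amplitudes are -sqrt(2)*I/2 on |0>, -sqrt(2)*I/2 on |1>.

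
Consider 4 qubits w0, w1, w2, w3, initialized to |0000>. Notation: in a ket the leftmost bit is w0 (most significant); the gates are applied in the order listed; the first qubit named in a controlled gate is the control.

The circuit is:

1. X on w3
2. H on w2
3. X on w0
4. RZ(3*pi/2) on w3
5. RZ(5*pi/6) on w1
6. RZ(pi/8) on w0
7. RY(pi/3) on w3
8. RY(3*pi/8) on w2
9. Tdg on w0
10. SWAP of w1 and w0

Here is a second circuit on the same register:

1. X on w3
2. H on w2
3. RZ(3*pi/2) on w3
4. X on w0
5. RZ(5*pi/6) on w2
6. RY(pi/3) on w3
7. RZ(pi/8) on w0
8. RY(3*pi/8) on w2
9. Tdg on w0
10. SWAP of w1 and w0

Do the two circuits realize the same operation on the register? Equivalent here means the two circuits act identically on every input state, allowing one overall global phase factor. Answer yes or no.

No — the two circuits implement different unitaries, even allowing a global phase.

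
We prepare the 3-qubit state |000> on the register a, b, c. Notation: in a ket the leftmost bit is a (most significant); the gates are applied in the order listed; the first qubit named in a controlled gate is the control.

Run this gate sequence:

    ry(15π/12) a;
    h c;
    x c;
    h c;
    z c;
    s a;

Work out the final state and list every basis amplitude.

After the circuit, the state carries amplitude -sqrt(2 - sqrt(2))/2 on |000>, I*sqrt(sqrt(2) + 2)/2 on |100>, and 0 on every other basis state. Key observation: the block from step 2 through step 5 cancels to the identity and can be dropped.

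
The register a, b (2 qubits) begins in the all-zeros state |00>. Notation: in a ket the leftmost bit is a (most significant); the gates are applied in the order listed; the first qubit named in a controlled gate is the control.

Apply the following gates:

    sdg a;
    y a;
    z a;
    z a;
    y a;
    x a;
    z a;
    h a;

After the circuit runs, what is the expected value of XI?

In the final state, XI has expectation -1. Key observation: gates 2-5 undo each other exactly, leaving only the rest of the circuit to track.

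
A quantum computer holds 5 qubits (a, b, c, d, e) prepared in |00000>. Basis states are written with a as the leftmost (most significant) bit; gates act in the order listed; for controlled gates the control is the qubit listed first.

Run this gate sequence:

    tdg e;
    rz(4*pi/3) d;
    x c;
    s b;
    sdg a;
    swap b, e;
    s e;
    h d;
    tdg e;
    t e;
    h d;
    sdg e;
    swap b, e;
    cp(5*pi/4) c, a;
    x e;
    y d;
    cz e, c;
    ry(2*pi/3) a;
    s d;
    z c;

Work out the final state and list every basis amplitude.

The final amplitudes are exp(I*pi/3)/2 on |00111>, sqrt(3)*exp(I*pi/3)/2 on |10111>, and 0 on every other basis state. Key observation: gates 6-13 undo each other exactly, leaving only the rest of the circuit to track.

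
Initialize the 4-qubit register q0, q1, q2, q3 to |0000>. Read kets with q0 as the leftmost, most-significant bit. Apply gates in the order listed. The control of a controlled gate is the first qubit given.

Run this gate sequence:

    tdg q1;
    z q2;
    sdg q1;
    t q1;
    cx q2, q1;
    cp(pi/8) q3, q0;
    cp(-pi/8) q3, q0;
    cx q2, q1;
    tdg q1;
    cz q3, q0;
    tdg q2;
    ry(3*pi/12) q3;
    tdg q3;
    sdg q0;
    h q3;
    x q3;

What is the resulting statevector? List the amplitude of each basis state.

The final amplitudes are sqrt(2)*(sqrt(sqrt(2) + 2) + sqrt(2 - sqrt(2))*exp(3*I*pi/4))/4 on |0000>, sqrt(2)*(sqrt(sqrt(2) + 2) - sqrt(2 - sqrt(2))*exp(3*I*pi/4))/4 on |0001>, and 0 on every other basis state.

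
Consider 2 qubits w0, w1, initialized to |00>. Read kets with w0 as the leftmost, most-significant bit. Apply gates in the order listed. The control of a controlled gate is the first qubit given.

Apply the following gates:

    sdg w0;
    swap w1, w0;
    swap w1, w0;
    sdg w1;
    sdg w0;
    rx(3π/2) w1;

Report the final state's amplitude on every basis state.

After the circuit, the state carries amplitude -sqrt(2)/2 on |00>, -sqrt(2)*I/2 on |01>, 0 on |10>, 0 on |11>. Key observation: gates 2-3 undo each other exactly, leaving only the rest of the circuit to track.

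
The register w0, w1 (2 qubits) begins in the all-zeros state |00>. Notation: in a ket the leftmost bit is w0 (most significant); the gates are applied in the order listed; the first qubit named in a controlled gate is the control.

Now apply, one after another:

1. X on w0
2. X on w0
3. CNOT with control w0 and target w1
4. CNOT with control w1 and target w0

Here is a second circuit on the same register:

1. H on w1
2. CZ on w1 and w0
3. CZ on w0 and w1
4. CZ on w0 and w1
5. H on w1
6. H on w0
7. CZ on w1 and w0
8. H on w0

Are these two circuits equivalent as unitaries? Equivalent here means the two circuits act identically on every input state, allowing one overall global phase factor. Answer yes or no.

Yes, they are equivalent — the unitaries differ by at most a global phase.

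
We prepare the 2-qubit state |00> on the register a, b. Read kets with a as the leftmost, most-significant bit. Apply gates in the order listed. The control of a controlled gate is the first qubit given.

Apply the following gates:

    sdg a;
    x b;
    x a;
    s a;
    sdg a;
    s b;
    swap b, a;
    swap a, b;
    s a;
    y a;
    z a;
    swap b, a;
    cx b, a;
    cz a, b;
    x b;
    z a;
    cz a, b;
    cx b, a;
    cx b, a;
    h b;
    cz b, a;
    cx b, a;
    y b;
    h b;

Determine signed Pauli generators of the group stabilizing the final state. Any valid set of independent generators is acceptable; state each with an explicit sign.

The final state is stabilized by the group generated by -XZ, +ZX; other independent generating sets are equally valid.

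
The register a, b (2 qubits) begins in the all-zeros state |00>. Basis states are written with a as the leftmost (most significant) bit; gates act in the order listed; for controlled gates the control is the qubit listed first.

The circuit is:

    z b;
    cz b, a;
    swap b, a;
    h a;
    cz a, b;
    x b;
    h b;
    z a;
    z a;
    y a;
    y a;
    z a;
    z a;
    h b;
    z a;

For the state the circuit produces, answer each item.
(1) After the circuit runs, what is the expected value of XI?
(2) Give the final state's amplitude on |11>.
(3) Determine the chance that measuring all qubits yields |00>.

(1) In the final state, XI has expectation -1. Key observation: the block from step 7 through step 14 cancels to the identity and can be dropped.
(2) The amplitude on |11> is -sqrt(2)/2.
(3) A full measurement returns |00> with probability 0.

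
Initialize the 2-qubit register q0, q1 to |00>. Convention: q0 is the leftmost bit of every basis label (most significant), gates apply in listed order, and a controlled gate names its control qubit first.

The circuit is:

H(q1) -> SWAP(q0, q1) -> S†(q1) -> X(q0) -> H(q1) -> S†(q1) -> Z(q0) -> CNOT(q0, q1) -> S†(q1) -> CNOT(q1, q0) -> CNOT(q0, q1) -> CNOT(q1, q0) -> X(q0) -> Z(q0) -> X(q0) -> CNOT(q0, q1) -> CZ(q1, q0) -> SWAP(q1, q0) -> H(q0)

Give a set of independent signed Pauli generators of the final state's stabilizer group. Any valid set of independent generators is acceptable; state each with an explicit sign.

One valid set of independent stabilizer generators is -YZ, -ZX (any independent generating set of the same group is equally correct).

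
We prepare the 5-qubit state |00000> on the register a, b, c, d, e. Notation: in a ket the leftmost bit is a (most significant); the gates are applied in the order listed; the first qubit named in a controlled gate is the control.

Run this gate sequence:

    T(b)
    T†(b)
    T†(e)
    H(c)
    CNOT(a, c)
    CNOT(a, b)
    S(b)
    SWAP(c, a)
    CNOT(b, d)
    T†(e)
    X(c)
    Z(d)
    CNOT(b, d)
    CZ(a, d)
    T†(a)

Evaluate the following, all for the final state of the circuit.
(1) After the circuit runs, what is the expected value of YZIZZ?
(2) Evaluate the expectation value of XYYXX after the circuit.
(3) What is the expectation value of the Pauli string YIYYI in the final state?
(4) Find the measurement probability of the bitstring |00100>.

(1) The observable YZIZZ averages to -sqrt(2)/2.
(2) In the final state, XYYXX has expectation 0.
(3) The expectation value of YIYYI is 0.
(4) The probability of measuring |00100> is 1/2.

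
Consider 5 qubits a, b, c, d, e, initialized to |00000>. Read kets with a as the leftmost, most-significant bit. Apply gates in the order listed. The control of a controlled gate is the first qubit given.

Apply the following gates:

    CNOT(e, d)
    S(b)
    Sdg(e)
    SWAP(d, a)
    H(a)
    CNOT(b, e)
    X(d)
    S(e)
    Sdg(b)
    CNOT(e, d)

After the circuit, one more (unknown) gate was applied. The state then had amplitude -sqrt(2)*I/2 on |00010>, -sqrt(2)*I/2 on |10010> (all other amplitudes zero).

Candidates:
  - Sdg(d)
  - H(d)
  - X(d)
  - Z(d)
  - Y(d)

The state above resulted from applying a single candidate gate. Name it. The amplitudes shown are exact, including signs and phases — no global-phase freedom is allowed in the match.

It was Sdg(d) that produced the state shown.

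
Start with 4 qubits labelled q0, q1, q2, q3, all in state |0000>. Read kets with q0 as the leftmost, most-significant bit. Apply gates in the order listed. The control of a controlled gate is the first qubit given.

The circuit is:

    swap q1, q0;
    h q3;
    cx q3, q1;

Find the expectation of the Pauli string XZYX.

In the final state, XZYX has expectation 0.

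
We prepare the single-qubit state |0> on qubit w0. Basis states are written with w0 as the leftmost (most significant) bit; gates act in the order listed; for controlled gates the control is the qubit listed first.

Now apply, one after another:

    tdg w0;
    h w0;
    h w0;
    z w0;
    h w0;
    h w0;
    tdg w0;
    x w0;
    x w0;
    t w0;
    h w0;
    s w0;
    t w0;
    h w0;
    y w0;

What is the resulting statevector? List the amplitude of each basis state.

The resulting statevector has amplitude -I/2 - exp(I*pi/4)/2 on |0>, -exp(I*pi/4)/2 + I/2 on |1>. Key observation: steps 6-11 multiply out to the identity, so the circuit reduces to the remaining gates.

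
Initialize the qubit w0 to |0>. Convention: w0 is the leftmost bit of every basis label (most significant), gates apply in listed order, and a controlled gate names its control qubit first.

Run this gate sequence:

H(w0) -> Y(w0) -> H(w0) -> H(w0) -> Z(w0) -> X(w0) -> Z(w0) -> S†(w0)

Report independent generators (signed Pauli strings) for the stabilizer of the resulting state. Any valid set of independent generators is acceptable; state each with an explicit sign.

The final state is stabilized by the group generated by +Y; other independent generating sets are equally valid.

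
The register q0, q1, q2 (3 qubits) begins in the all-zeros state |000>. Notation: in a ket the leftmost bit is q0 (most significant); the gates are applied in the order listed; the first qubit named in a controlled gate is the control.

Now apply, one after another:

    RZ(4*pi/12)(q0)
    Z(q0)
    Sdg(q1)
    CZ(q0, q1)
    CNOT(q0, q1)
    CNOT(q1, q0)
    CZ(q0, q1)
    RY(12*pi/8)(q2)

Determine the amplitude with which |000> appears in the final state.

The final state's coefficient on |000> equals sqrt(2)*exp(5*I*pi/6)/2.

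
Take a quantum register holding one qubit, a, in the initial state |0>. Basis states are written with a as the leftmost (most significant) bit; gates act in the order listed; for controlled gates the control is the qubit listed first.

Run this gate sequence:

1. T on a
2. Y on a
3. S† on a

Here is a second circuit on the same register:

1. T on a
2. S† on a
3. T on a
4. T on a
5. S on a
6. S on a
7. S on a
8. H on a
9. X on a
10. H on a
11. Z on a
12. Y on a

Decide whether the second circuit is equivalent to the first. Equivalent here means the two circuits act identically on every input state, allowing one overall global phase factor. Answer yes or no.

No — the two circuits implement different unitaries, even allowing a global phase.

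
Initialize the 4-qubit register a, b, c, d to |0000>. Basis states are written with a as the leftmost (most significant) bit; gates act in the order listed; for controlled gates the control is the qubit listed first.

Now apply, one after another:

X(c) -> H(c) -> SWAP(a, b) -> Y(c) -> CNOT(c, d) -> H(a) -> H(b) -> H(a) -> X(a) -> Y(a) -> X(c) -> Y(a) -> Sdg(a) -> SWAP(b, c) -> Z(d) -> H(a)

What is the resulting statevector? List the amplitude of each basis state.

The final amplitudes are 0 on |0000>, -sqrt(2)/4 on |0001>, 0 on |0010>, -sqrt(2)/4 on |0011>, sqrt(2)/4 on |0100>, 0 on |0101>, sqrt(2)/4 on |0110>, 0 on |0111>, 0 on |1000>, sqrt(2)/4 on |1001>, 0 on |1010>, sqrt(2)/4 on |1011>, -sqrt(2)/4 on |1100>, 0 on |1101>, -sqrt(2)/4 on |1110>, 0 on |1111>.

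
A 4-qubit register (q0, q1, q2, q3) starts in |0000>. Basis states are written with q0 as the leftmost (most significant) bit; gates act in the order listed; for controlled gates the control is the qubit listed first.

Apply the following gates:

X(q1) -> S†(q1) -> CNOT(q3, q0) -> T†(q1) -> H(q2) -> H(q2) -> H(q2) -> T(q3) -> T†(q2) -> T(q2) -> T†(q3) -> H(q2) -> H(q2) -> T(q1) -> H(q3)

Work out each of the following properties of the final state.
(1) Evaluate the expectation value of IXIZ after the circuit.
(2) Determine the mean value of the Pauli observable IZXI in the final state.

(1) The observable IXIZ averages to 0.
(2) The expectation value of IZXI is -1.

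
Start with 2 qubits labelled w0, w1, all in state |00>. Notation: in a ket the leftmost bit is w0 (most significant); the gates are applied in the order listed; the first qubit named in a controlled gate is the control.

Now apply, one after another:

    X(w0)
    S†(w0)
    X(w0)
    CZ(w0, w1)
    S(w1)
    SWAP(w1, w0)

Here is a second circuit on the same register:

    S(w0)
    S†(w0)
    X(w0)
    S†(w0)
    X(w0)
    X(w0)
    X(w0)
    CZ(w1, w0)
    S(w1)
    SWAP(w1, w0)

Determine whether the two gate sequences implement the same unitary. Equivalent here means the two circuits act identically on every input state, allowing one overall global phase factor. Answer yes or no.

Yes: on every input state the two circuits agree up to one overall phase factor.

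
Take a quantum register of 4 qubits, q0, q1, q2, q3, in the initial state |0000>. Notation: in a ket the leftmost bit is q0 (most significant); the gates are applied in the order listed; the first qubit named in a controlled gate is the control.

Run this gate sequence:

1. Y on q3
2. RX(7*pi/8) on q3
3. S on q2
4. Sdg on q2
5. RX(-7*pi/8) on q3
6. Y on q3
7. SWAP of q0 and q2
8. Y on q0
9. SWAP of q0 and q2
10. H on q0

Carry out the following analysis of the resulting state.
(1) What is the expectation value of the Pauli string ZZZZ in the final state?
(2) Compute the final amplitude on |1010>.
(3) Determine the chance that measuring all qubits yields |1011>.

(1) The observable ZZZZ averages to 0. Key observation: steps 1-6 multiply out to the identity, so the circuit reduces to the remaining gates.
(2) The amplitude on |1010> is sqrt(2)*I/2.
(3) Outcome |1011> occurs with probability 0.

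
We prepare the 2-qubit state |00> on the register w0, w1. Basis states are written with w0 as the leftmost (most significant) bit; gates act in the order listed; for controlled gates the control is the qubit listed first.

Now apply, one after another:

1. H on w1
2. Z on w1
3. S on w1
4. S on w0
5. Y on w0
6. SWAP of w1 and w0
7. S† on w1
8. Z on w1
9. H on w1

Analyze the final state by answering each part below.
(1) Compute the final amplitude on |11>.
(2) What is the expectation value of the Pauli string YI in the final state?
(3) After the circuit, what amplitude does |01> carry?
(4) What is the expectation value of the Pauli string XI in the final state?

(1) The amplitude on |11> is -I/2.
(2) The observable YI averages to -1.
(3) The final state's coefficient on |01> equals 1/2.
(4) In the final state, XI has expectation 0.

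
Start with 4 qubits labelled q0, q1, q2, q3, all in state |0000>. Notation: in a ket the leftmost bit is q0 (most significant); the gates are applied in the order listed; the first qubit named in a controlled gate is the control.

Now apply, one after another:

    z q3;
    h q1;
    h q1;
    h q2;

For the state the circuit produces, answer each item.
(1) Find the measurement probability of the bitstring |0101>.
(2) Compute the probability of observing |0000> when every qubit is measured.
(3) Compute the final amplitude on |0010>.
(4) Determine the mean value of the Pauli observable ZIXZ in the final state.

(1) A full measurement returns |0101> with probability 0. Key observation: the block from step 2 through step 3 cancels to the identity and can be dropped.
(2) A full measurement returns |0000> with probability 1/2.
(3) The amplitude on |0010> is sqrt(2)/2.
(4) In the final state, ZIXZ has expectation 1.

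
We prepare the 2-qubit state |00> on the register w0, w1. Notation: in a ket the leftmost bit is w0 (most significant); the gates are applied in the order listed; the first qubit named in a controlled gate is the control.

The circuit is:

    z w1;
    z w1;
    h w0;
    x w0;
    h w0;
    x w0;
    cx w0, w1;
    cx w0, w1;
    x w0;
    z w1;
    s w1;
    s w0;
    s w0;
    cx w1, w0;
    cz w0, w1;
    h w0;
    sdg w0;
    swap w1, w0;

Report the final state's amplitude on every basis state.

The final amplitudes are sqrt(2)/2 on |00>, -sqrt(2)*I/2 on |01>, 0 on |10>, 0 on |11>.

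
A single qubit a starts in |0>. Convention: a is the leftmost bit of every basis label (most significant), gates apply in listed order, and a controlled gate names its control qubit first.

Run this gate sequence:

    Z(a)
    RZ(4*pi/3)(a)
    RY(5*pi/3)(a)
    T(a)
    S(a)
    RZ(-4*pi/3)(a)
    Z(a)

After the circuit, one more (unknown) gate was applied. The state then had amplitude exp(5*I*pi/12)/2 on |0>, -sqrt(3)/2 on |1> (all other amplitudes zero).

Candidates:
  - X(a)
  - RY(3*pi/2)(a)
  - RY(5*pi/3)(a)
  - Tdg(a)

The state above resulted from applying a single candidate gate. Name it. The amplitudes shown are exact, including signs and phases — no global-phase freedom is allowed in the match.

It was X(a) that produced the state shown.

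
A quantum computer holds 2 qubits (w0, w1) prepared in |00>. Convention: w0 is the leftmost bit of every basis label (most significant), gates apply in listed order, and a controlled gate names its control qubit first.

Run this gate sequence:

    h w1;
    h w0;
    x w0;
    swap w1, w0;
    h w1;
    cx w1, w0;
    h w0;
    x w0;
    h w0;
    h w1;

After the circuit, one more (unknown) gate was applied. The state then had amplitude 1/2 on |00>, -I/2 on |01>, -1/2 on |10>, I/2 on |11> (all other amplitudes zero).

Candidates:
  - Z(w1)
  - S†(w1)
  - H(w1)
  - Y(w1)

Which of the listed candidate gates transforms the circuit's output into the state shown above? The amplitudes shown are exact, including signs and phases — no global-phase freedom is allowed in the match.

The applied gate was S†(w1).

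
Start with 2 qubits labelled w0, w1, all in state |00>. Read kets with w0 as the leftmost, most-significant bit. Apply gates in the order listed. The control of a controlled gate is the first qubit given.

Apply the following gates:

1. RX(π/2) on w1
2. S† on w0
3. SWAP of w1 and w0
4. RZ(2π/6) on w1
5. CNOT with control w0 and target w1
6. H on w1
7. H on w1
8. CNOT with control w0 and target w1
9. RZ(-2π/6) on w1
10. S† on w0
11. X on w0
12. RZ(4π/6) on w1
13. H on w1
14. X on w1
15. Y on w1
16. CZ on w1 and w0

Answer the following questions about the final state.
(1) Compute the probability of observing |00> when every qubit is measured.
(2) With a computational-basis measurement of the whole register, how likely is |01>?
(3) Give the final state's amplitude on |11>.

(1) Outcome |00> occurs with probability 1/4. Key observation: gates 4-9 undo each other exactly, leaving only the rest of the circuit to track.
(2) A full measurement returns |01> with probability 1/4.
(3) |11> carries amplitude -exp(I*pi/6)/2 in the final state.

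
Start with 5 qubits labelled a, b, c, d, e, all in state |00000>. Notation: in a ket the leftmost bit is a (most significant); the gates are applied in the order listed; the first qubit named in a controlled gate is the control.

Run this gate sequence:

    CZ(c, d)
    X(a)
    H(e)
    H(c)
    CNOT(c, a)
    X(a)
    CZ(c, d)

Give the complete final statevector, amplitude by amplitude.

The final amplitudes are 1/2 on |00000>, 1/2 on |00001>, 1/2 on |10100>, 1/2 on |10101>, and 0 on every other basis state.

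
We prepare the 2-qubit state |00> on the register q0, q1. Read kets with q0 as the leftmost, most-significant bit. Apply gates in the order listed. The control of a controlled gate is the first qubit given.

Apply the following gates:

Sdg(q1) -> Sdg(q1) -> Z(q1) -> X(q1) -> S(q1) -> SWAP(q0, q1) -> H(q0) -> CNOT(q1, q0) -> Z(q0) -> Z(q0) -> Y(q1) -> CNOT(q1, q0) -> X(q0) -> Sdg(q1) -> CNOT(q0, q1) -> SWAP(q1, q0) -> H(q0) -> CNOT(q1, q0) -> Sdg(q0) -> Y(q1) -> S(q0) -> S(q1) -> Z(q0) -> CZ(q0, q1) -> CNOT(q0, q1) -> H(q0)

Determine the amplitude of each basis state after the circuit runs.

After the circuit, the state carries amplitude sqrt(2)*(-1 + I)/4 on |00>, sqrt(2)*(1 - I)/4 on |01>, sqrt(2)*(-1 - I)/4 on |10>, sqrt(2)*(-1 - I)/4 on |11>.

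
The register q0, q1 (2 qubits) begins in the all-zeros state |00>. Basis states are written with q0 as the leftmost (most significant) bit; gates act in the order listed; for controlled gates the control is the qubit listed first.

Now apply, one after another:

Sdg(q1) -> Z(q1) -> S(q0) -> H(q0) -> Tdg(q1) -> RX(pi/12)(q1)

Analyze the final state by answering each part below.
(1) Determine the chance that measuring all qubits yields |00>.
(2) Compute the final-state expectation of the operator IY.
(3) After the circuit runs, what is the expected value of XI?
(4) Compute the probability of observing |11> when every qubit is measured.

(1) Outcome |00> occurs with probability sqrt(2)/16 + sqrt(6)/16 + 1/4.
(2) The expectation value of IY is -sqrt(6)/4 + sqrt(2)/4.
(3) The observable XI averages to 1.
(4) Outcome |11> occurs with probability -sqrt(6)/16 - sqrt(2)/16 + 1/4.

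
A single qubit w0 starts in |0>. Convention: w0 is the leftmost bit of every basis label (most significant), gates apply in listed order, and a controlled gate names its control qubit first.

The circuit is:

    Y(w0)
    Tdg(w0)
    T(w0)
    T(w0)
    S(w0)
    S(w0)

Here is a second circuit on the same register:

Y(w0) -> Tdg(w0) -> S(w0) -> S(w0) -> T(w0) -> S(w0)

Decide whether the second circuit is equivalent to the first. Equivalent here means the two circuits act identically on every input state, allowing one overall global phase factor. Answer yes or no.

No, they are not equivalent — no single phase factor reconciles the two unitaries.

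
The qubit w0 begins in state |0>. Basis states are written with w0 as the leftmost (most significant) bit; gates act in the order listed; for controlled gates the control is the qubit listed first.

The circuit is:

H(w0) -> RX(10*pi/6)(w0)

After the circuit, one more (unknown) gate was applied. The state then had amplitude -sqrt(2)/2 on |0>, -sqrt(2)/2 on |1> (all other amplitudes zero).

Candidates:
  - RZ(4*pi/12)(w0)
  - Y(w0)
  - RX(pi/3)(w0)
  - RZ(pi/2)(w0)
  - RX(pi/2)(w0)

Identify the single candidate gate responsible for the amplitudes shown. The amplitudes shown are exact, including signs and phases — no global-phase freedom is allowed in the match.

The applied gate was RX(pi/3)(w0).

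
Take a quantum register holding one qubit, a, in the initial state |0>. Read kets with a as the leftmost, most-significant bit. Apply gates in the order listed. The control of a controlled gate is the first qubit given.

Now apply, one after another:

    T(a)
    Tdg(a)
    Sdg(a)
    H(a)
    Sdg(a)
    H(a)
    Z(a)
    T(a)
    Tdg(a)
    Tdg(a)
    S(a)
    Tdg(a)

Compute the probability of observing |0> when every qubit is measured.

Outcome |0> occurs with probability 1/2.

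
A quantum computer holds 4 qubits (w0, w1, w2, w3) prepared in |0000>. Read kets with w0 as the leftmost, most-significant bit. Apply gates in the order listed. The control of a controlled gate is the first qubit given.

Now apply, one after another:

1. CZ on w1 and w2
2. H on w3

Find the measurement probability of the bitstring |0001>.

Outcome |0001> occurs with probability 1/2.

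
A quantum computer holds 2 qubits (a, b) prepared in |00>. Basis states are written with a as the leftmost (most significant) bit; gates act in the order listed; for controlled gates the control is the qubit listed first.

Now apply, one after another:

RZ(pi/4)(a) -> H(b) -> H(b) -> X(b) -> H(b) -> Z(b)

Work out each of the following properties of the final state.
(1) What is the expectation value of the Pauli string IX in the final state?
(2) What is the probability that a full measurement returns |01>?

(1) The expectation value of IX is 1.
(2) A full measurement returns |01> with probability 1/2.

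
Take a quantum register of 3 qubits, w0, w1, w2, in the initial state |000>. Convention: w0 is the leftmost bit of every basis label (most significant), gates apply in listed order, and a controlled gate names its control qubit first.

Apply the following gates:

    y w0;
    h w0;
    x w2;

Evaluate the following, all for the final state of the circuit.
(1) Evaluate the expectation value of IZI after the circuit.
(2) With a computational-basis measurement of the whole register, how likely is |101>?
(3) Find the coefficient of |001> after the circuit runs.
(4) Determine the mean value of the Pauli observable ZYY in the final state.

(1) The expectation value of IZI is 1.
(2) The probability of measuring |101> is 1/2.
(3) The final state's coefficient on |001> equals sqrt(2)*I/2.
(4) The observable ZYY averages to 0.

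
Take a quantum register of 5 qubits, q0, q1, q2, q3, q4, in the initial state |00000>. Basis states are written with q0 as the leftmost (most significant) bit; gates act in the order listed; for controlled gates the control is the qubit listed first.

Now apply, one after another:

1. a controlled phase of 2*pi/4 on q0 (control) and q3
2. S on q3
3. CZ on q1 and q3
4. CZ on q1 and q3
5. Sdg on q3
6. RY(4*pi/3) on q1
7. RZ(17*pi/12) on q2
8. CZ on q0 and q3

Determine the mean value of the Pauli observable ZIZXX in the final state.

The observable ZIZXX averages to 0. Key observation: steps 2-5 multiply out to the identity, so the circuit reduces to the remaining gates.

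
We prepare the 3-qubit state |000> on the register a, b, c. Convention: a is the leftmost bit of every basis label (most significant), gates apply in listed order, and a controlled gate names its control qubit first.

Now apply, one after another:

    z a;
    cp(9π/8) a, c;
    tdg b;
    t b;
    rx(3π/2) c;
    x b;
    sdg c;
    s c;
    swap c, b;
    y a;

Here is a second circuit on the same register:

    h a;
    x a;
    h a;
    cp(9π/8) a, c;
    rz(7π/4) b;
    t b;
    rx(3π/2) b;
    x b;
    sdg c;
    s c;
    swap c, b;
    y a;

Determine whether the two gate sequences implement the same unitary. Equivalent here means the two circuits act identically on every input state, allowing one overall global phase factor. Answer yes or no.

No — the two circuits implement different unitaries, even allowing a global phase.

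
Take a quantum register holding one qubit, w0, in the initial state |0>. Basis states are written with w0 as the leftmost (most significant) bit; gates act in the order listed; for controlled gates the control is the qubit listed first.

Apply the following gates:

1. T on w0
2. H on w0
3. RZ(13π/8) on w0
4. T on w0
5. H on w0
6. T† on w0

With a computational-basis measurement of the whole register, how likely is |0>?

A full measurement returns |0> with probability sqrt(sqrt(2) + 2)/4 + 1/2.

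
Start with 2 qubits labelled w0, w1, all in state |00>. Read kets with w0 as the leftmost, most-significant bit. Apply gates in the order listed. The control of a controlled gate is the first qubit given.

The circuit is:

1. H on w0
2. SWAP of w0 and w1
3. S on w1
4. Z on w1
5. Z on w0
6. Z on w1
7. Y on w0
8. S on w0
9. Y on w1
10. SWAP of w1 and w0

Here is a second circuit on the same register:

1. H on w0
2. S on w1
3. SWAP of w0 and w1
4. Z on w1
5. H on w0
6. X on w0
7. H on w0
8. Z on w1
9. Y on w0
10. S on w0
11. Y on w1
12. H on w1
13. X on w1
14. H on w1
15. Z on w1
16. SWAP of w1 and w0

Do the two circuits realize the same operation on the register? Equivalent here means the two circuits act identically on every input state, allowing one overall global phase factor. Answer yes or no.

No, they are not equivalent — no single phase factor reconciles the two unitaries.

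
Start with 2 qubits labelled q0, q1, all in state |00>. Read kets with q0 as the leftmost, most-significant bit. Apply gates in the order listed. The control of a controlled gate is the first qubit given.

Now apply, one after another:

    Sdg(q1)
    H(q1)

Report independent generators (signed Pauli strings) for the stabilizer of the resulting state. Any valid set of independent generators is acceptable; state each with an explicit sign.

One valid set of independent stabilizer generators is +IX, +ZI (any independent generating set of the same group is equally correct).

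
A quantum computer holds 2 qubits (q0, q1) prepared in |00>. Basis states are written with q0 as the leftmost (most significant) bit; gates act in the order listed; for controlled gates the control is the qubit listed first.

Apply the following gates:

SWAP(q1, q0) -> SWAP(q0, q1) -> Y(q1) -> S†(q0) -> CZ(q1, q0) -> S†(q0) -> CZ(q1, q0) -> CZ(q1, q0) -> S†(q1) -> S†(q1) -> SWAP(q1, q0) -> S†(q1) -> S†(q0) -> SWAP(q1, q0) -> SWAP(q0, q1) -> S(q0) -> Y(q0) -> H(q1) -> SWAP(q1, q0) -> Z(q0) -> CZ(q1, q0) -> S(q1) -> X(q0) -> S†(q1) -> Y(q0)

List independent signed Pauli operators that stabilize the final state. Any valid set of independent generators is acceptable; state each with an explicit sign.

The final state is stabilized by the group generated by +XI, +IZ; other independent generating sets are equally valid.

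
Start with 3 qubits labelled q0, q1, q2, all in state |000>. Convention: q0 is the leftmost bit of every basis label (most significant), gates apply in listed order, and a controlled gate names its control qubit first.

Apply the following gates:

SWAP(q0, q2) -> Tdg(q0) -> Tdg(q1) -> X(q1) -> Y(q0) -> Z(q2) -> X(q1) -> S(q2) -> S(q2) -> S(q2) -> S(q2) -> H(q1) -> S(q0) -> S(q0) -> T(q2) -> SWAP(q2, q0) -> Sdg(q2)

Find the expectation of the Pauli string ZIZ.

In the final state, ZIZ has expectation -1.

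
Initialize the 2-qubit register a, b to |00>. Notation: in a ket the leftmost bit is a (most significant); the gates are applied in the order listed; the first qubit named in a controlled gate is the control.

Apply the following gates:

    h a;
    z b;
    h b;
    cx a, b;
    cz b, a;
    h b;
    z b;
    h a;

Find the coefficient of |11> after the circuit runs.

The final state's coefficient on |11> equals 1/2.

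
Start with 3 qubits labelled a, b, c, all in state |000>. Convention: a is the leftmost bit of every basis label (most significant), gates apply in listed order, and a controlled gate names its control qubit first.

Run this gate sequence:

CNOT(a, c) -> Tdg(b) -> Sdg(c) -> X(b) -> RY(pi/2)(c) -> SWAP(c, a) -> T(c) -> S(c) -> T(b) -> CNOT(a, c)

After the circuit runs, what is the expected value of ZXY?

The observable ZXY averages to 0.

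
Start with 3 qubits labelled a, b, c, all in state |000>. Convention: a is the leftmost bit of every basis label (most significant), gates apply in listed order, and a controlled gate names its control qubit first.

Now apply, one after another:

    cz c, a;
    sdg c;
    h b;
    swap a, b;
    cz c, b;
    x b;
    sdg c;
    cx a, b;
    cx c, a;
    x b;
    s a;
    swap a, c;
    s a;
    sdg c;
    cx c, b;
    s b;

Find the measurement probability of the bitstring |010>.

A full measurement returns |010> with probability 0.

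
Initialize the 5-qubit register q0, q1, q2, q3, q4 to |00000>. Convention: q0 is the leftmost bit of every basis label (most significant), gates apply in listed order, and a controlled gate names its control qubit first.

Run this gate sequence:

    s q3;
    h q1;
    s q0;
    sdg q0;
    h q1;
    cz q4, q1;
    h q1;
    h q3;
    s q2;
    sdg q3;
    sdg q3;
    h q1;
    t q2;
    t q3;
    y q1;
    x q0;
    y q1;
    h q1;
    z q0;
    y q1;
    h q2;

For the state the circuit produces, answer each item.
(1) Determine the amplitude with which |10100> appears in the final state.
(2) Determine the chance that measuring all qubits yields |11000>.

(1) |10100> carries amplitude sqrt(2)*I/4 in the final state. Key observation: the block from step 2 through step 5 cancels to the identity and can be dropped.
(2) The probability of measuring |11000> is 1/8.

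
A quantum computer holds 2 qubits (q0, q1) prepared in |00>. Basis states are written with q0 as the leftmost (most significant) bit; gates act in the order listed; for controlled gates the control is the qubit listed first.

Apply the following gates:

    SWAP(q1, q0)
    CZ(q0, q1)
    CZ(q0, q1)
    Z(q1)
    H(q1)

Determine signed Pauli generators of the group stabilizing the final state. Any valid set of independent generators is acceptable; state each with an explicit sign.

The final state is stabilized by the group generated by +IX, +ZI; other independent generating sets are equally valid. Key observation: gates 2-3 undo each other exactly, leaving only the rest of the circuit to track.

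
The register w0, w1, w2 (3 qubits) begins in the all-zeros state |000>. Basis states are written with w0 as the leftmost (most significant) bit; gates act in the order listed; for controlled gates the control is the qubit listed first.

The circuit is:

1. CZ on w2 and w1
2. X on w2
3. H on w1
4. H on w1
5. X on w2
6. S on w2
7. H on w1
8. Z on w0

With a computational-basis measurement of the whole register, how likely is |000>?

Outcome |000> occurs with probability 1/2. Key observation: gates 2-5 undo each other exactly, leaving only the rest of the circuit to track.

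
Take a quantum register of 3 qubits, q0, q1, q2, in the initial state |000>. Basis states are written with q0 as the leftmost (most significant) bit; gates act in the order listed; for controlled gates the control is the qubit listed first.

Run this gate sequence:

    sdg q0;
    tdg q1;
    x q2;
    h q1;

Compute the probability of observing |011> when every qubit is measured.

The probability of measuring |011> is 1/2.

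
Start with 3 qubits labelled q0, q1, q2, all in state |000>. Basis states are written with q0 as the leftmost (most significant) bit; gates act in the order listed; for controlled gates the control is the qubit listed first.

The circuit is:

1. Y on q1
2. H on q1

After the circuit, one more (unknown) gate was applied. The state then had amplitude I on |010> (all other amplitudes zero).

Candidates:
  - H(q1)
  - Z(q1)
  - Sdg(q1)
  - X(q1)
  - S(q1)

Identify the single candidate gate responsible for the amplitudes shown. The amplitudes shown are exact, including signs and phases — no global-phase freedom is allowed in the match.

The applied gate was H(q1).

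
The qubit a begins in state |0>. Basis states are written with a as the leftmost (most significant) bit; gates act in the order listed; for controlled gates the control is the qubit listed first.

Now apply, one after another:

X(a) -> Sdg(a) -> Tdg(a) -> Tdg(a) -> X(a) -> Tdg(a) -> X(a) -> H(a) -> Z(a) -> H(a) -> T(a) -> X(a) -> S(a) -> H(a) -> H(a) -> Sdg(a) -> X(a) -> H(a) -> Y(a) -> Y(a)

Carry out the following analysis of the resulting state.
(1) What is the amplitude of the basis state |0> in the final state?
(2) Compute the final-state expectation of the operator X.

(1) The amplitude on |0> is -sqrt(2)/2. Key observation: the block from step 12 through step 17 cancels to the identity and can be dropped.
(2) In the final state, X has expectation 1.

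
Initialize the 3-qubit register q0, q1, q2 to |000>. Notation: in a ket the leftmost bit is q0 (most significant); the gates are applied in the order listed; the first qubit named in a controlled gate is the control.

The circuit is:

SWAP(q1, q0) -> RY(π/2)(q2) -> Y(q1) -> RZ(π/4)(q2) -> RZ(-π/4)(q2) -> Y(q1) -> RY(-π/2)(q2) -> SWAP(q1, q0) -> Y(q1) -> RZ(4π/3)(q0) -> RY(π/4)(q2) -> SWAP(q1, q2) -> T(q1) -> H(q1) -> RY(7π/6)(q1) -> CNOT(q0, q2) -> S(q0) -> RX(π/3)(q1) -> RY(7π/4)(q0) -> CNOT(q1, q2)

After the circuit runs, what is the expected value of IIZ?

The expectation value of IIZ is -sqrt(2)/8 + 3*sqrt(3)/8.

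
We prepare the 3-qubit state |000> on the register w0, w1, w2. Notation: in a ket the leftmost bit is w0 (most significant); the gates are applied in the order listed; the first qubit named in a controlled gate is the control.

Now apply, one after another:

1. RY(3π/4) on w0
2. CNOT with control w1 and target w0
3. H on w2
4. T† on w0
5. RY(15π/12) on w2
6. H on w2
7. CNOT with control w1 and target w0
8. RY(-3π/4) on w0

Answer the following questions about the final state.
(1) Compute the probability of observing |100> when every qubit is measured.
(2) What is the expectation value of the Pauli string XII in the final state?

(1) A full measurement returns |100> with probability 3/16 - sqrt(2)/8.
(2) The expectation value of XII is 1/2 - sqrt(2)/4.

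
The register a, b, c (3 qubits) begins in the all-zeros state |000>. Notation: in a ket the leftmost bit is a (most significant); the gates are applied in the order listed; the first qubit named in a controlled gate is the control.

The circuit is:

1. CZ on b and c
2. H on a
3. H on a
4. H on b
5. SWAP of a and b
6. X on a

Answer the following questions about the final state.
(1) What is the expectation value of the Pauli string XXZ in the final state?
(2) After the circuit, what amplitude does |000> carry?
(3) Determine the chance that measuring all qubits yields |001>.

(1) The expectation value of XXZ is 0.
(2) The final state's coefficient on |000> equals sqrt(2)/2.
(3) A full measurement returns |001> with probability 0.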